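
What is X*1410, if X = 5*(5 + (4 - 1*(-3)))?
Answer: 84600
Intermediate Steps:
X = 60 (X = 5*(5 + (4 + 3)) = 5*(5 + 7) = 5*12 = 60)
X*1410 = 60*1410 = 84600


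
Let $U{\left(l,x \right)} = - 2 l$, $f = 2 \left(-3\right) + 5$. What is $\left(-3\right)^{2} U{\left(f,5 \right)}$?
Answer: $18$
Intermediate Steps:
$f = -1$ ($f = -6 + 5 = -1$)
$\left(-3\right)^{2} U{\left(f,5 \right)} = \left(-3\right)^{2} \left(\left(-2\right) \left(-1\right)\right) = 9 \cdot 2 = 18$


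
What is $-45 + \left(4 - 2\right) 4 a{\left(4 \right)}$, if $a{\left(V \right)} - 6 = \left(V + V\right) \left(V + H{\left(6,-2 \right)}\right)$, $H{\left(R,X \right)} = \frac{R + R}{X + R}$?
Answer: $451$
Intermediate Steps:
$H{\left(R,X \right)} = \frac{2 R}{R + X}$
$a{\left(V \right)} = 6 + 2 V \left(3 + V\right)$ ($a{\left(V \right)} = 6 + \left(V + V\right) \left(V + 2 \cdot 6 \frac{1}{6 - 2}\right) = 6 + 2 V \left(V + 2 \cdot 6 \cdot \frac{1}{4}\right) = 6 + 2 V \left(V + 3\right) = 6 + 2 V \left(3 + V\right)$)
$-45 + \left(4 - 2\right) 4 a{\left(4 \right)} = -45 + \left(4 - 2\right) 4 \left(6 + 2 \cdot 4^{2} + 6 \cdot 4\right) = -45 + 2 \cdot 4 \left(6 + 2 \cdot 16 + 24\right) = -45 + 8 \left(6 + 32 + 24\right) = -45 + 8 \cdot 62 = -45 + 496 = 451$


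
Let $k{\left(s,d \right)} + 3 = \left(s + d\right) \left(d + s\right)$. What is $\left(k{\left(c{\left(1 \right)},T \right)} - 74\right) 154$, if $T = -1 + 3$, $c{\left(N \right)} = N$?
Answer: $-10472$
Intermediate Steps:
$T = 2$
$k{\left(s,d \right)} = -3 + \left(d + s\right)^{2}$ ($k{\left(s,d \right)} = -3 + \left(s + d\right) \left(d + s\right) = -3 + \left(d + s\right) \left(d + s\right) = -3 + \left(d + s\right)^{2}$)
$\left(k{\left(c{\left(1 \right)},T \right)} - 74\right) 154 = \left(\left(-3 + \left(2 + 1\right)^{2}\right) - 74\right) 154 = \left(\left(-3 + 3^{2}\right) - 74\right) 154 = \left(\left(-3 + 9\right) - 74\right) 154 = \left(6 - 74\right) 154 = \left(-68\right) 154 = -10472$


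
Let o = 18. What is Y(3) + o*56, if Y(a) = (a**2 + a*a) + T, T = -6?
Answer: 1020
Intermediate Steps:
Y(a) = -6 + 2*a**2 (Y(a) = (a**2 + a*a) - 6 = (a**2 + a**2) - 6 = 2*a**2 - 6 = -6 + 2*a**2)
Y(3) + o*56 = (-6 + 2*3**2) + 18*56 = (-6 + 2*9) + 1008 = (-6 + 18) + 1008 = 12 + 1008 = 1020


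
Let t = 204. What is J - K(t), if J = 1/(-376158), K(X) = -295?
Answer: 110966609/376158 ≈ 295.00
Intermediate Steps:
J = -1/376158 ≈ -2.6585e-6
J - K(t) = -1/376158 - 1*(-295) = -1/376158 + 295 = 110966609/376158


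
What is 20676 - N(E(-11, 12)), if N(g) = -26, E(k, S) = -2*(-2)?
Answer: 20702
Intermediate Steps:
E(k, S) = 4
20676 - N(E(-11, 12)) = 20676 - 1*(-26) = 20676 + 26 = 20702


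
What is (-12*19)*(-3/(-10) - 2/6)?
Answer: 38/5 ≈ 7.6000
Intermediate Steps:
(-12*19)*(-3/(-10) - 2/6) = -228*(-3*(-⅒) - 2*⅙) = -228*(3/10 - ⅓) = -228*(-1/30) = 38/5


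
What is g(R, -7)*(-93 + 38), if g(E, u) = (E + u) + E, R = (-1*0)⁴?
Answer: 385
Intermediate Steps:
R = 0 (R = 0⁴ = 0)
g(E, u) = u + 2*E
g(R, -7)*(-93 + 38) = (-7 + 2*0)*(-93 + 38) = (-7 + 0)*(-55) = -7*(-55) = 385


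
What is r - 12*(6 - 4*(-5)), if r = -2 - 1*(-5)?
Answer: -309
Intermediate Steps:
r = 3 (r = -2 + 5 = 3)
r - 12*(6 - 4*(-5)) = 3 - 12*(6 - 4*(-5)) = 3 - 12*(6 - 1*(-20)) = 3 - 12*(6 + 20) = 3 - 12*26 = 3 - 312 = -309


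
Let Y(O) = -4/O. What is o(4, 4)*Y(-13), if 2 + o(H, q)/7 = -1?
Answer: -84/13 ≈ -6.4615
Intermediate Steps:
o(H, q) = -21 (o(H, q) = -14 + 7*(-1) = -14 - 7 = -21)
o(4, 4)*Y(-13) = -(-84)/(-13) = -(-84)*(-1)/13 = -21*4/13 = -84/13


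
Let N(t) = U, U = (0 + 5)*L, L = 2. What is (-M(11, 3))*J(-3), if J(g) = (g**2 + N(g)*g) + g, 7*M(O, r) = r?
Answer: 72/7 ≈ 10.286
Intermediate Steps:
M(O, r) = r/7
U = 10 (U = (0 + 5)*2 = 5*2 = 10)
N(t) = 10
J(g) = g**2 + 11*g (J(g) = (g**2 + 10*g) + g = g**2 + 11*g)
(-M(11, 3))*J(-3) = (-3/7)*(-3*(11 - 3)) = (-1*3/7)*(-3*8) = -3/7*(-24) = 72/7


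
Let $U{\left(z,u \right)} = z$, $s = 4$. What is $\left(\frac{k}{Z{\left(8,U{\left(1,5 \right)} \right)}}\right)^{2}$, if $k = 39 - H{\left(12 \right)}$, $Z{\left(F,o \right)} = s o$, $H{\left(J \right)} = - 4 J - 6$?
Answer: $\frac{8649}{16} \approx 540.56$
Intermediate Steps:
$H{\left(J \right)} = -6 - 4 J$
$Z{\left(F,o \right)} = 4 o$
$k = 93$ ($k = 39 - \left(-6 - 48\right) = 39 - -54 = 39 + 54 = 93$)
$\left(\frac{k}{Z{\left(8,U{\left(1,5 \right)} \right)}}\right)^{2} = \left(\frac{93}{4 \cdot 1}\right)^{2} = \left(\frac{93}{4}\right)^{2} = \frac{8649}{16}$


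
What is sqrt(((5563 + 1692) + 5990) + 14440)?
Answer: 7*sqrt(565) ≈ 166.39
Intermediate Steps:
sqrt(((5563 + 1692) + 5990) + 14440) = sqrt((7255 + 5990) + 14440) = sqrt(13245 + 14440) = sqrt(27685) = 7*sqrt(565)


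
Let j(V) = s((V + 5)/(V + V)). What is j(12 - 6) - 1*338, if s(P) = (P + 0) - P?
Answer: -338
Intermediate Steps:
s(P) = 0 (s(P) = P - P = 0)
j(V) = 0
j(12 - 6) - 1*338 = 0 - 1*338 = 0 - 338 = -338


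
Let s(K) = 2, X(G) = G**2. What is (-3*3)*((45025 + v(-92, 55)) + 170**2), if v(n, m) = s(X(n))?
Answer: -665343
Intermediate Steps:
v(n, m) = 2
(-3*3)*((45025 + v(-92, 55)) + 170**2) = (-3*3)*((45025 + 2) + 170**2) = -9*(45027 + 28900) = -9*73927 = -665343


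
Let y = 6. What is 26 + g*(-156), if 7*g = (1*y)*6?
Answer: -5434/7 ≈ -776.29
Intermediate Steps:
g = 36/7 (g = ((1*6)*6)/7 = (6*6)/7 = (⅐)*36 = 36/7 ≈ 5.1429)
26 + g*(-156) = 26 + (36/7)*(-156) = 26 - 5616/7 = -5434/7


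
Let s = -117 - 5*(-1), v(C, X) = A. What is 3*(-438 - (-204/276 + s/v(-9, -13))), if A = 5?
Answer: -143127/115 ≈ -1244.6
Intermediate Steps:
v(C, X) = 5
s = -112 (s = -117 + 5 = -112)
3*(-438 - (-204/276 + s/v(-9, -13))) = 3*(-438 - (-204/276 - 112/5)) = 3*(-438 - (-204*1/276 - 112*⅕)) = 3*(-438 - (-17/23 - 112/5)) = 3*(-438 - 1*(-2661/115)) = 3*(-438 + 2661/115) = 3*(-47709/115) = -143127/115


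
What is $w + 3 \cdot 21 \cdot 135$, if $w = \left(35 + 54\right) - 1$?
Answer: $8593$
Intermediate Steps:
$w = 88$ ($w = 89 - 1 = 88$)
$w + 3 \cdot 21 \cdot 135 = 88 + 3 \cdot 21 \cdot 135 = 88 + 63 \cdot 135 = 88 + 8505 = 8593$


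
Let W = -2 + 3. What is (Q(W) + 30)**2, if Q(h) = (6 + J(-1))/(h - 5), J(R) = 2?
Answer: 784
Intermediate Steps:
W = 1
Q(h) = 8/(-5 + h) (Q(h) = (6 + 2)/(h - 5) = 8/(-5 + h))
(Q(W) + 30)**2 = (8/(-5 + 1) + 30)**2 = (8/(-4) + 30)**2 = (8*(-1/4) + 30)**2 = (-2 + 30)**2 = 28**2 = 784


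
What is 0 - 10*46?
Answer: -460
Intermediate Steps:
0 - 10*46 = 0 - 460 = -460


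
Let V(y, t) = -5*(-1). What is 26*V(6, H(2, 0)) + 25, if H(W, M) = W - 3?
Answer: 155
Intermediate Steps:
H(W, M) = -3 + W
V(y, t) = 5
26*V(6, H(2, 0)) + 25 = 26*5 + 25 = 130 + 25 = 155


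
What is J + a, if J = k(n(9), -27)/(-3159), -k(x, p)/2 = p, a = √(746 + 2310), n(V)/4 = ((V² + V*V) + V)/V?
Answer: -2/117 + 4*√191 ≈ 55.264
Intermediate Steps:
n(V) = 4*(V + 2*V²)/V (n(V) = 4*(((V² + V*V) + V)/V) = 4*(((V² + V²) + V)/V) = 4*((2*V² + V)/V) = 4*((V + 2*V²)/V) = 4*(V + 2*V²)/V)
a = 4*√191 (a = √3056 = 4*√191 ≈ 55.281)
k(x, p) = -2*p
J = -2/117 (J = -2*(-27)/(-3159) = 54*(-1/3159) = -2/117 ≈ -0.017094)
J + a = -2/117 + 4*√191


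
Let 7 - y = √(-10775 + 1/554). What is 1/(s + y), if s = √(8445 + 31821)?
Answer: 554/(3878 + 1662*√4474 - 3*I*√367446594) ≈ 0.0038528 + 0.0019259*I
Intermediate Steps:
y = 7 - 3*I*√367446594/554 (y = 7 - √(-10775 + 1/554) = 7 - √(-5969349/554) = 7 - 3*I*√367446594/554 ≈ 7.0 - 103.8*I)
s = 3*√4474 (s = √40266 = 3*√4474 ≈ 200.66)
1/(s + y) = 1/(3*√4474 + (7 - 3*I*√367446594/554)) = 1/(7 + 3*√4474 - 3*I*√367446594/554)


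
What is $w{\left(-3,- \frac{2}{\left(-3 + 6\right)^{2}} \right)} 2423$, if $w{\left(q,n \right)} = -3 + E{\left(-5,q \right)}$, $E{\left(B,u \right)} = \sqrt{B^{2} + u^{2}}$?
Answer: $-7269 + 2423 \sqrt{34} \approx 6859.4$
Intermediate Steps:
$w{\left(q,n \right)} = -3 + \sqrt{25 + q^{2}}$ ($w{\left(q,n \right)} = -3 + \sqrt{\left(-5\right)^{2} + q^{2}} = -3 + \sqrt{25 + q^{2}}$)
$w{\left(-3,- \frac{2}{\left(-3 + 6\right)^{2}} \right)} 2423 = \left(-3 + \sqrt{25 + \left(-3\right)^{2}}\right) 2423 = \left(-3 + \sqrt{25 + 9}\right) 2423 = \left(-3 + \sqrt{34}\right) 2423 = -7269 + 2423 \sqrt{34}$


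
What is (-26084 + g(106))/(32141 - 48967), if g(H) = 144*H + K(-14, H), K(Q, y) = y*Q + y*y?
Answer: 534/8413 ≈ 0.063473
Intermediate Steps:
K(Q, y) = y**2 + Q*y (K(Q, y) = Q*y + y**2 = y**2 + Q*y)
g(H) = 144*H + H*(-14 + H)
(-26084 + g(106))/(32141 - 48967) = (-26084 + 106*(130 + 106))/(32141 - 48967) = (-26084 + 106*236)/(-16826) = (-26084 + 25016)*(-1/16826) = -1068*(-1/16826) = 534/8413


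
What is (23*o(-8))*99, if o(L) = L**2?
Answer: 145728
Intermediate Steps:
(23*o(-8))*99 = (23*(-8)**2)*99 = (23*64)*99 = 1472*99 = 145728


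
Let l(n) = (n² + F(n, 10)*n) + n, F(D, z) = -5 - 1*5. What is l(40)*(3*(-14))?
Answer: -52080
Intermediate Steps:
F(D, z) = -10 (F(D, z) = -5 - 5 = -10)
l(n) = n² - 9*n (l(n) = (n² - 10*n) + n = n² - 9*n)
l(40)*(3*(-14)) = (40*(-9 + 40))*(3*(-14)) = (40*31)*(-42) = 1240*(-42) = -52080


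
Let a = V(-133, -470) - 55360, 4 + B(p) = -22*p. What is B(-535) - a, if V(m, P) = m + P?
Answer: 67729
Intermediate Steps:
V(m, P) = P + m
B(p) = -4 - 22*p
a = -55963 (a = (-470 - 133) - 55360 = -603 - 55360 = -55963)
B(-535) - a = (-4 - 22*(-535)) - 1*(-55963) = (-4 + 11770) + 55963 = 11766 + 55963 = 67729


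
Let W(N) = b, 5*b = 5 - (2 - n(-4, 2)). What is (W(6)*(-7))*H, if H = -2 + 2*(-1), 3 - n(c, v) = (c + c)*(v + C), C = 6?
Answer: 392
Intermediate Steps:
n(c, v) = 3 - 2*c*(6 + v) (n(c, v) = 3 - (c + c)*(v + 6) = 3 - 2*c*(6 + v))
H = -4 (H = -2 - 2 = -4)
b = 14 (b = (5 - (2 - (3 - 12*(-4) - 2*(-4)*2)))/5 = (5 - (2 - (3 + 48 + 16)))/5 = (5 - (2 - 1*67))/5 = (5 - (2 - 67))/5 = (5 - 1*(-65))/5 = (5 + 65)/5 = (⅕)*70 = 14)
W(N) = 14
(W(6)*(-7))*H = (14*(-7))*(-4) = -98*(-4) = 392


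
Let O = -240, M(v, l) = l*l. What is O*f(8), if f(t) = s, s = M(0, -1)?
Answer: -240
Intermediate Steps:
M(v, l) = l**2
s = 1 (s = (-1)**2 = 1)
f(t) = 1
O*f(8) = -240*1 = -240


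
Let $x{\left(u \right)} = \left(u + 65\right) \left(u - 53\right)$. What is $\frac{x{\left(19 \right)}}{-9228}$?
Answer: $\frac{238}{769} \approx 0.30949$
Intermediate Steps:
$x{\left(u \right)} = \left(-53 + u\right) \left(65 + u\right)$ ($x{\left(u \right)} = \left(65 + u\right) \left(-53 + u\right) = \left(-53 + u\right) \left(65 + u\right)$)
$\frac{x{\left(19 \right)}}{-9228} = \frac{-3445 + 19^{2} + 12 \cdot 19}{-9228} = \left(-3445 + 361 + 228\right) \left(- \frac{1}{9228}\right) = \left(-2856\right) \left(- \frac{1}{9228}\right) = \frac{238}{769}$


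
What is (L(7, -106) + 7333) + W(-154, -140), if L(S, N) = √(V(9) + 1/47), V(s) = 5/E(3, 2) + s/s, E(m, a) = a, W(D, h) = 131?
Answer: 7464 + √31114/94 ≈ 7465.9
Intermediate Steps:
V(s) = 7/2 (V(s) = 5/2 + s/s = 5*(½) + 1 = 5/2 + 1 = 7/2)
L(S, N) = √31114/94 (L(S, N) = √(7/2 + 1/47) = √(331/94) = √31114/94)
(L(7, -106) + 7333) + W(-154, -140) = (√31114/94 + 7333) + 131 = (7333 + √31114/94) + 131 = 7464 + √31114/94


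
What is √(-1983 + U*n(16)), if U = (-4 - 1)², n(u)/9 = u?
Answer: 7*√33 ≈ 40.212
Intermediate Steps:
n(u) = 9*u
U = 25 (U = (-5)² = 25)
√(-1983 + U*n(16)) = √(-1983 + 25*(9*16)) = √(-1983 + 25*144) = √(-1983 + 3600) = √1617 = 7*√33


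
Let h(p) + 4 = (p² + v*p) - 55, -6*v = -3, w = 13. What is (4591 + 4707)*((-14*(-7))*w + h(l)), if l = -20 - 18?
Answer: 24546720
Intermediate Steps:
l = -38
v = ½ (v = -⅙*(-3) = ½ ≈ 0.50000)
h(p) = -59 + p² + p/2 (h(p) = -4 + ((p² + p/2) - 55) = -4 + (-55 + p² + p/2) = -59 + p² + p/2)
(4591 + 4707)*((-14*(-7))*w + h(l)) = (4591 + 4707)*(-14*(-7)*13 + (-59 + (-38)² + (½)*(-38))) = 9298*(98*13 + (-59 + 1444 - 19)) = 9298*(1274 + 1366) = 9298*2640 = 24546720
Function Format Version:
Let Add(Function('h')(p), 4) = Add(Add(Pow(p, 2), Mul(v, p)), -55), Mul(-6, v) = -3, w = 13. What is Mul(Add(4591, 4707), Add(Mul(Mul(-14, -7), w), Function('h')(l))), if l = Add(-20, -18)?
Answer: 24546720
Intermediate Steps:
l = -38
v = Rational(1, 2) (v = Mul(Rational(-1, 6), -3) = Rational(1, 2) ≈ 0.50000)
Function('h')(p) = Add(-59, Pow(p, 2), Mul(Rational(1, 2), p)) (Function('h')(p) = Add(-4, Add(Add(Pow(p, 2), Mul(Rational(1, 2), p)), -55)) = Add(-4, Add(-55, Pow(p, 2), Mul(Rational(1, 2), p))) = Add(-59, Pow(p, 2), Mul(Rational(1, 2), p)))
Mul(Add(4591, 4707), Add(Mul(Mul(-14, -7), w), Function('h')(l))) = Mul(Add(4591, 4707), Add(Mul(Mul(-14, -7), 13), Add(-59, Pow(-38, 2), Mul(Rational(1, 2), -38)))) = Mul(9298, Add(Mul(98, 13), Add(-59, 1444, -19))) = Mul(9298, Add(1274, 1366)) = Mul(9298, 2640) = 24546720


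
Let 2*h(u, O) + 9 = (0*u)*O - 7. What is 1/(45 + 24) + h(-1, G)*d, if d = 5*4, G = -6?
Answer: -11039/69 ≈ -159.99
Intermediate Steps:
h(u, O) = -8 (h(u, O) = -9/2 + ((0*u)*O - 7)/2 = -9/2 + (0*O - 7)/2 = -9/2 + (0 - 7)/2 = -9/2 + (1/2)*(-7) = -9/2 - 7/2 = -8)
d = 20
1/(45 + 24) + h(-1, G)*d = 1/(45 + 24) - 8*20 = 1/69 - 160 = -11039/69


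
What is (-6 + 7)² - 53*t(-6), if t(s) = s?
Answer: 319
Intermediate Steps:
(-6 + 7)² - 53*t(-6) = (-6 + 7)² - 53*(-6) = 1² + 318 = 1 + 318 = 319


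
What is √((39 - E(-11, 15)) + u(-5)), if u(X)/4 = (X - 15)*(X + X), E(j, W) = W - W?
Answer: √839 ≈ 28.965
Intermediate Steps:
E(j, W) = 0
u(X) = 8*X*(-15 + X) (u(X) = 4*((X - 15)*(X + X)) = 4*((-15 + X)*(2*X)) = 4*(2*X*(-15 + X)) = 8*X*(-15 + X))
√((39 - E(-11, 15)) + u(-5)) = √((39 - 1*0) + 8*(-5)*(-15 - 5)) = √((39 + 0) + 8*(-5)*(-20)) = √(39 + 800) = √839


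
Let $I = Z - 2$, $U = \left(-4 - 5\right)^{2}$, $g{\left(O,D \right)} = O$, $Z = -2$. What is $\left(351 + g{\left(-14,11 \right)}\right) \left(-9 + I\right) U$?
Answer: $-354861$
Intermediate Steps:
$U = 81$ ($U = \left(-9\right)^{2} = 81$)
$I = -4$ ($I = -2 - 2 = -4$)
$\left(351 + g{\left(-14,11 \right)}\right) \left(-9 + I\right) U = \left(351 - 14\right) \left(-9 - 4\right) 81 = 337 \left(\left(-13\right) 81\right) = 337 \left(-1053\right) = -354861$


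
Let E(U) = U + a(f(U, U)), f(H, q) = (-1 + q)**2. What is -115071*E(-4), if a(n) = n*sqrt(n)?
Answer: -13923591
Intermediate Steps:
a(n) = n**(3/2)
E(U) = U + ((-1 + U)**2)**(3/2)
-115071*E(-4) = -115071*(-4 + ((-1 - 4)**2)**(3/2)) = -115071*(-4 + ((-5)**2)**(3/2)) = -115071*(-4 + 25**(3/2)) = -115071*(-4 + 125) = -115071*121 = -13923591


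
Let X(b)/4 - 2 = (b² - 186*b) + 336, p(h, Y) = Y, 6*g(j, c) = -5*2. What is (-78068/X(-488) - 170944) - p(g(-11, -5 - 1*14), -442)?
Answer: -56137803017/329250 ≈ -1.7050e+5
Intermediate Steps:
g(j, c) = -5/3 (g(j, c) = (-5*2)/6 = (⅙)*(-10) = -5/3)
X(b) = 1352 - 744*b + 4*b² (X(b) = 8 + 4*((b² - 186*b) + 336) = 8 + 4*(336 + b² - 186*b) = 8 + (1344 - 744*b + 4*b²) = 1352 - 744*b + 4*b²)
(-78068/X(-488) - 170944) - p(g(-11, -5 - 1*14), -442) = (-78068/(1352 - 744*(-488) + 4*(-488)²) - 170944) - 1*(-442) = (-78068/(1352 + 363072 + 4*238144) - 170944) + 442 = (-78068/(1352 + 363072 + 952576) - 170944) + 442 = (-78068/1317000 - 170944) + 442 = (-78068*1/1317000 - 170944) + 442 = (-19517/329250 - 170944) + 442 = -56283331517/329250 + 442 = -56137803017/329250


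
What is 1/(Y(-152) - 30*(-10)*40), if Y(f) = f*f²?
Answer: -1/3499808 ≈ -2.8573e-7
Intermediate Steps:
Y(f) = f³
1/(Y(-152) - 30*(-10)*40) = 1/((-152)³ - 30*(-10)*40) = 1/(-3511808 + 300*40) = 1/(-3511808 + 12000) = 1/(-3499808) = -1/3499808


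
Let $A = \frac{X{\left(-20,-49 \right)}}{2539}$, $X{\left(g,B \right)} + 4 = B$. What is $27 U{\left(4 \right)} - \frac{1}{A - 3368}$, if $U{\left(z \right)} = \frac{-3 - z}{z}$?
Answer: $- \frac{1616205389}{34205620} \approx -47.25$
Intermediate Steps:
$X{\left(g,B \right)} = -4 + B$
$U{\left(z \right)} = \frac{-3 - z}{z}$
$A = - \frac{53}{2539}$ ($A = \frac{-4 - 49}{2539} = \left(-53\right) \frac{1}{2539} = - \frac{53}{2539} \approx -0.020874$)
$27 U{\left(4 \right)} - \frac{1}{A - 3368} = 27 \frac{-3 - 4}{4} - \frac{1}{- \frac{53}{2539} - 3368} = 27 \frac{-3 - 4}{4} - \frac{1}{- \frac{8551405}{2539}} = 27 \cdot \frac{1}{4} \left(-7\right) - - \frac{2539}{8551405} = 27 \left(- \frac{7}{4}\right) + \frac{2539}{8551405} = - \frac{189}{4} + \frac{2539}{8551405} = - \frac{1616205389}{34205620}$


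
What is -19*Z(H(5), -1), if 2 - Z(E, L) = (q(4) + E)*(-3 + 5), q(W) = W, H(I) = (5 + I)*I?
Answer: 2014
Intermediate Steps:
H(I) = I*(5 + I)
Z(E, L) = -6 - 2*E (Z(E, L) = 2 - (4 + E)*(-3 + 5) = 2 - (4 + E)*2 = 2 - (8 + 2*E) = 2 + (-8 - 2*E) = -6 - 2*E)
-19*Z(H(5), -1) = -19*(-6 - 10*(5 + 5)) = -19*(-6 - 10*10) = -19*(-6 - 2*50) = -19*(-6 - 100) = -19*(-106) = 2014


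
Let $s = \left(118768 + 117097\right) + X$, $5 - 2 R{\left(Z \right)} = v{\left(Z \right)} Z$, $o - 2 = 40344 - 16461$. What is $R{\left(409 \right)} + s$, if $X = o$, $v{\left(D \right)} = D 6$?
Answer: $- \frac{484181}{2} \approx -2.4209 \cdot 10^{5}$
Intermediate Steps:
$v{\left(D \right)} = 6 D$
$o = 23885$ ($o = 2 + \left(40344 - 16461\right) = 2 + 23883 = 23885$)
$X = 23885$
$R{\left(Z \right)} = \frac{5}{2} - 3 Z^{2}$ ($R{\left(Z \right)} = \frac{5}{2} - \frac{6 Z Z}{2} = \frac{5}{2} - \frac{6 Z^{2}}{2} = \frac{5}{2} - 3 Z^{2}$)
$s = 259750$ ($s = \left(118768 + 117097\right) + 23885 = 235865 + 23885 = 259750$)
$R{\left(409 \right)} + s = \left(\frac{5}{2} - 3 \cdot 409^{2}\right) + 259750 = \left(\frac{5}{2} - 501843\right) + 259750 = - \frac{1003681}{2} + 259750 = - \frac{484181}{2}$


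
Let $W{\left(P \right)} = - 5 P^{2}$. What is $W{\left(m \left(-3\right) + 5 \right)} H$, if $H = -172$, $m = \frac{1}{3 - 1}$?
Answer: $10535$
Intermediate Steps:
$m = \frac{1}{2} \approx 0.5$
$W{\left(m \left(-3\right) + 5 \right)} H = - 5 \left(\frac{1}{2} \left(-3\right) + 5\right)^{2} \left(-172\right) = - 5 \left(- \frac{3}{2} + 5\right)^{2} \left(-172\right) = - 5 \left(\frac{7}{2}\right)^{2} \left(-172\right) = \left(-5\right) \frac{49}{4} \left(-172\right) = \left(- \frac{245}{4}\right) \left(-172\right) = 10535$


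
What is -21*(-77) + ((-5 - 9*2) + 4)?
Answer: 1598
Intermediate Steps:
-21*(-77) + ((-5 - 9*2) + 4) = 1617 + ((-5 - 18) + 4) = 1617 + (-23 + 4) = 1617 - 19 = 1598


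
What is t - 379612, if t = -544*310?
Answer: -548252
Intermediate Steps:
t = -168640
t - 379612 = -168640 - 379612 = -548252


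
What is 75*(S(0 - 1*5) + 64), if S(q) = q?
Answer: 4425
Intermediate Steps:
75*(S(0 - 1*5) + 64) = 75*((0 - 1*5) + 64) = 75*((0 - 5) + 64) = 75*(-5 + 64) = 75*59 = 4425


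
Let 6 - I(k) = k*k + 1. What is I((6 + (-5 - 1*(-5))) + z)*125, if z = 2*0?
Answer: -3875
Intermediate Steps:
z = 0
I(k) = 5 - k² (I(k) = 6 - (k*k + 1) = 6 - (k² + 1) = 6 - (1 + k²) = 6 + (-1 - k²) = 5 - k²)
I((6 + (-5 - 1*(-5))) + z)*125 = (5 - ((6 + (-5 - 1*(-5))) + 0)²)*125 = (5 - ((6 + (-5 + 5)) + 0)²)*125 = (5 - ((6 + 0) + 0)²)*125 = (5 - (6 + 0)²)*125 = (5 - 1*6²)*125 = (5 - 1*36)*125 = (5 - 36)*125 = -31*125 = -3875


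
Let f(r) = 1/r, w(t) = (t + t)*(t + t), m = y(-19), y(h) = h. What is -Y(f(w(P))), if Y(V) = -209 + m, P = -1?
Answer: 228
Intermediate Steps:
m = -19
w(t) = 4*t² (w(t) = (2*t)*(2*t) = 4*t²)
Y(V) = -228 (Y(V) = -209 - 19 = -228)
-Y(f(w(P))) = -1*(-228) = 228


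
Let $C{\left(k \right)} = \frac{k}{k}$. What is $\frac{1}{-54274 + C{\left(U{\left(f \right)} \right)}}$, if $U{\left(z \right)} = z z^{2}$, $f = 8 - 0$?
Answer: $- \frac{1}{54273} \approx -1.8425 \cdot 10^{-5}$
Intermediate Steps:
$f = 8$ ($f = 8 + 0 = 8$)
$U{\left(z \right)} = z^{3}$
$C{\left(k \right)} = 1$
$\frac{1}{-54274 + C{\left(U{\left(f \right)} \right)}} = \frac{1}{-54274 + 1} = \frac{1}{-54273} = - \frac{1}{54273}$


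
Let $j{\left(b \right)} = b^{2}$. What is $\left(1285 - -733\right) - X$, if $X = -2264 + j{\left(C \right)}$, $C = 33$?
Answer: $3193$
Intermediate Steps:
$X = -1175$ ($X = -2264 + 33^{2} = -2264 + 1089 = -1175$)
$\left(1285 - -733\right) - X = \left(1285 - -733\right) - -1175 = \left(1285 + 733\right) + 1175 = 2018 + 1175 = 3193$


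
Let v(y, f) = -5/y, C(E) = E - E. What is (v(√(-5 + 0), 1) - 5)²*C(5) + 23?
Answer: 23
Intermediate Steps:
C(E) = 0
(v(√(-5 + 0), 1) - 5)²*C(5) + 23 = (-5/√(-5 + 0) - 5)²*0 + 23 = (-5*(-I*√5/5) - 5)²*0 + 23 = (-(-1)*I*√5 - 5)²*0 + 23 = (I*√5 - 5)²*0 + 23 = (-5 + I*√5)²*0 + 23 = 0 + 23 = 23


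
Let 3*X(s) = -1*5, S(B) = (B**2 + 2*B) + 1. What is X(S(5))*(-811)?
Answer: 4055/3 ≈ 1351.7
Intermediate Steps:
S(B) = 1 + B**2 + 2*B
X(s) = -5/3 (X(s) = (-1*5)/3 = (1/3)*(-5) = -5/3)
X(S(5))*(-811) = -5/3*(-811) = 4055/3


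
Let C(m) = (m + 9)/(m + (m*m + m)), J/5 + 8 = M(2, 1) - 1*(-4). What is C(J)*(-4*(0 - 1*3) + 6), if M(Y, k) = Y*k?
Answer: -9/40 ≈ -0.22500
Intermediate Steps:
J = -10 (J = -40 + 5*(2*1 - 1*(-4)) = -40 + 5*(2 + 4) = -40 + 5*6 = -40 + 30 = -10)
C(m) = (9 + m)/(m**2 + 2*m) (C(m) = (9 + m)/(m + (m**2 + m)) = (9 + m)/(m + (m + m**2)) = (9 + m)/(m**2 + 2*m))
C(J)*(-4*(0 - 1*3) + 6) = ((9 - 10)/((-10)*(2 - 10)))*(-4*(0 - 1*3) + 6) = (-1/10*(-1)/(-8))*(-4*(0 - 3) + 6) = (-1/10*(-1/8)*(-1))*(-4*(-3) + 6) = -(12 + 6)/80 = -1/80*18 = -9/40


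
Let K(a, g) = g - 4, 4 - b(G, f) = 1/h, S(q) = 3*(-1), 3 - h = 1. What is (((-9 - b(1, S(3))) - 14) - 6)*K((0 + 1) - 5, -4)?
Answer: 260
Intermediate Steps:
h = 2 (h = 3 - 1*1 = 3 - 1 = 2)
S(q) = -3
b(G, f) = 7/2 (b(G, f) = 4 - 1/2 = 4 - 1*½ = 4 - ½ = 7/2)
K(a, g) = -4 + g
(((-9 - b(1, S(3))) - 14) - 6)*K((0 + 1) - 5, -4) = (((-9 - 1*7/2) - 14) - 6)*(-4 - 4) = (((-9 - 7/2) - 14) - 6)*(-8) = ((-25/2 - 14) - 6)*(-8) = (-53/2 - 6)*(-8) = -65/2*(-8) = 260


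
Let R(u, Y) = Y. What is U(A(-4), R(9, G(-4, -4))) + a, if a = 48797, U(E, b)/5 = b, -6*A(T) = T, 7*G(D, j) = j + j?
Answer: 341539/7 ≈ 48791.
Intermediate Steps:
G(D, j) = 2*j/7 (G(D, j) = (j + j)/7 = (2*j)/7 = 2*j/7)
A(T) = -T/6
U(E, b) = 5*b
U(A(-4), R(9, G(-4, -4))) + a = 5*((2/7)*(-4)) + 48797 = 5*(-8/7) + 48797 = -40/7 + 48797 = 341539/7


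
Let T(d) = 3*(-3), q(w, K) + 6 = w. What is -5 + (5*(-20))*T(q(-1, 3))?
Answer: 895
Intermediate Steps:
q(w, K) = -6 + w
T(d) = -9
-5 + (5*(-20))*T(q(-1, 3)) = -5 + (5*(-20))*(-9) = -5 - 100*(-9) = -5 + 900 = 895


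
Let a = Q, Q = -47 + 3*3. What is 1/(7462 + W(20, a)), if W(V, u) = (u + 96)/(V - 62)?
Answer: 21/156673 ≈ 0.00013404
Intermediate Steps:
Q = -38 (Q = -47 + 9 = -38)
a = -38
W(V, u) = (96 + u)/(-62 + V)
1/(7462 + W(20, a)) = 1/(7462 + (96 - 38)/(-62 + 20)) = 1/(7462 + 58/(-42)) = 1/(7462 - 1/42*58) = 1/(7462 - 29/21) = 1/(156673/21) = 21/156673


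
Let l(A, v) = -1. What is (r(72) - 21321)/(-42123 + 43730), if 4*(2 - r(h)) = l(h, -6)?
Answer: -85275/6428 ≈ -13.266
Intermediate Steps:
r(h) = 9/4 (r(h) = 2 - ¼*(-1) = 2 + ¼ = 9/4)
(r(72) - 21321)/(-42123 + 43730) = (9/4 - 21321)/(-42123 + 43730) = -85275/4/1607 = -85275/4*1/1607 = -85275/6428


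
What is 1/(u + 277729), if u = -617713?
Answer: -1/339984 ≈ -2.9413e-6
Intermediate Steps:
1/(u + 277729) = 1/(-617713 + 277729) = 1/(-339984) = -1/339984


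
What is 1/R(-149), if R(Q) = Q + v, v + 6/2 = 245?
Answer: 1/93 ≈ 0.010753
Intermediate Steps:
v = 242 (v = -3 + 245 = 242)
R(Q) = 242 + Q (R(Q) = Q + 242 = 242 + Q)
1/R(-149) = 1/(242 - 149) = 1/93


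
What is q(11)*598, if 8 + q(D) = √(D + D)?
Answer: -4784 + 598*√22 ≈ -1979.1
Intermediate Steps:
q(D) = -8 + √2*√D (q(D) = -8 + √(D + D) = -8 + √(2*D) = -8 + √2*√D)
q(11)*598 = (-8 + √2*√11)*598 = (-8 + √22)*598 = -4784 + 598*√22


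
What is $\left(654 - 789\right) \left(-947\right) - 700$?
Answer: $127145$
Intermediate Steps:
$\left(654 - 789\right) \left(-947\right) - 700 = \left(-135\right) \left(-947\right) - 700 = 127845 - 700 = 127145$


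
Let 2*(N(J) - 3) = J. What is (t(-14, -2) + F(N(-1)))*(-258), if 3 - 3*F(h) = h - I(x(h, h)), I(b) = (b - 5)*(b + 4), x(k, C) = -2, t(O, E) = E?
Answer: 1677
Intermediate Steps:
N(J) = 3 + J/2
I(b) = (-5 + b)*(4 + b)
F(h) = -11/3 - h/3 (F(h) = 1 - (h - (-20 + (-2)**2 - 1*(-2)))/3 = 1 - (h - (-20 + 4 + 2))/3 = 1 - (h - 1*(-14))/3 = 1 - (h + 14)/3 = 1 - (14 + h)/3 = 1 + (-14/3 - h/3) = -11/3 - h/3)
(t(-14, -2) + F(N(-1)))*(-258) = (-2 + (-11/3 - (3 + (1/2)*(-1))/3))*(-258) = (-2 + (-11/3 - (3 - 1/2)/3))*(-258) = (-2 + (-11/3 - 1/3*5/2))*(-258) = (-2 + (-11/3 - 5/6))*(-258) = (-2 - 9/2)*(-258) = -13/2*(-258) = 1677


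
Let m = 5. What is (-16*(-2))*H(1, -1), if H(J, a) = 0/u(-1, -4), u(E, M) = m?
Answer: 0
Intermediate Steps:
u(E, M) = 5
H(J, a) = 0 (H(J, a) = 0/5 = 0*(⅕) = 0)
(-16*(-2))*H(1, -1) = -16*(-2)*0 = 32*0 = 0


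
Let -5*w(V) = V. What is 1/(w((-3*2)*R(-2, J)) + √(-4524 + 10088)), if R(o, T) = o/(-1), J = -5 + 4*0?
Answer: -15/34739 + 25*√1391/69478 ≈ 0.012988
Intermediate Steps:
J = -5 (J = -5 + 0 = -5)
R(o, T) = -o (R(o, T) = o*(-1) = -o)
w(V) = -V/5
1/(w((-3*2)*R(-2, J)) + √(-4524 + 10088)) = 1/(-(-3*2)*(-1*(-2))/5 + √(-4524 + 10088)) = 1/(-(-6)*2/5 + √5564) = 1/(-⅕*(-12) + 2*√1391) = 1/(12/5 + 2*√1391)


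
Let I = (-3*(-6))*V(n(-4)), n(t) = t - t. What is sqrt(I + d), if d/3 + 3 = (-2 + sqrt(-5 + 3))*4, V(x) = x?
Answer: sqrt(-33 + 12*I*sqrt(2)) ≈ 1.4332 + 5.9206*I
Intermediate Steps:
n(t) = 0
I = 0 (I = -3*(-6)*0 = 18*0 = 0)
d = -33 + 12*I*sqrt(2) (d = -9 + 3*((-2 + sqrt(-5 + 3))*4) = -9 + 3*((-2 + sqrt(-2))*4) = -9 + 3*((-2 + I*sqrt(2))*4) = -9 + 3*(-8 + 4*I*sqrt(2)) = -9 + (-24 + 12*I*sqrt(2)) = -33 + 12*I*sqrt(2) ≈ -33.0 + 16.971*I)
sqrt(I + d) = sqrt(0 + (-33 + 12*I*sqrt(2))) = sqrt(-33 + 12*I*sqrt(2))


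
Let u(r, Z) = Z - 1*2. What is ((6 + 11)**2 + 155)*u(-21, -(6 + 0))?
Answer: -3552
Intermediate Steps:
u(r, Z) = -2 + Z (u(r, Z) = Z - 2 = -2 + Z)
((6 + 11)**2 + 155)*u(-21, -(6 + 0)) = ((6 + 11)**2 + 155)*(-2 - (6 + 0)) = (17**2 + 155)*(-2 - 1*6) = (289 + 155)*(-2 - 6) = 444*(-8) = -3552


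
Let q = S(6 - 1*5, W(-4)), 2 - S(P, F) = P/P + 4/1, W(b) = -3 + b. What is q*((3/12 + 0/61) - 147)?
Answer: 1761/4 ≈ 440.25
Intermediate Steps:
S(P, F) = -3 (S(P, F) = 2 - (P/P + 4/1) = 2 - (1 + 4*1) = 2 - (1 + 4) = 2 - 1*5 = 2 - 5 = -3)
q = -3
q*((3/12 + 0/61) - 147) = -3*((3/12 + 0/61) - 147) = -3*((3*(1/12) + 0*(1/61)) - 147) = -3*((1/4 + 0) - 147) = -3*(1/4 - 147) = -3*(-587/4) = 1761/4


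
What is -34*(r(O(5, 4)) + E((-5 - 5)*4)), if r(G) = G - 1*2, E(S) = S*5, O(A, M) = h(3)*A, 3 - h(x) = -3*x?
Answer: 4828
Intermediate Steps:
h(x) = 3 + 3*x (h(x) = 3 - (-3)*x = 3 + 3*x)
O(A, M) = 12*A (O(A, M) = (3 + 3*3)*A = (3 + 9)*A = 12*A)
E(S) = 5*S
r(G) = -2 + G (r(G) = G - 2 = -2 + G)
-34*(r(O(5, 4)) + E((-5 - 5)*4)) = -34*((-2 + 12*5) + 5*((-5 - 5)*4)) = -34*((-2 + 60) + 5*(-10*4)) = -34*(58 + 5*(-40)) = -34*(58 - 200) = -34*(-142) = 4828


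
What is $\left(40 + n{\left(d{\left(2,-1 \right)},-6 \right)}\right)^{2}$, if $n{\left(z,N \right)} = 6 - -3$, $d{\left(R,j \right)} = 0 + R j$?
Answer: $2401$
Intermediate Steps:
$d{\left(R,j \right)} = R j$
$n{\left(z,N \right)} = 9$ ($n{\left(z,N \right)} = 6 + 3 = 9$)
$\left(40 + n{\left(d{\left(2,-1 \right)},-6 \right)}\right)^{2} = \left(40 + 9\right)^{2} = 49^{2} = 2401$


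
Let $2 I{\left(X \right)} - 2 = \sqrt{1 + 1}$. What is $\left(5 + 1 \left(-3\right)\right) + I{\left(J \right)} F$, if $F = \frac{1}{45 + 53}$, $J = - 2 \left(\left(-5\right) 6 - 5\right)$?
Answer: $\frac{197}{98} + \frac{\sqrt{2}}{196} \approx 2.0174$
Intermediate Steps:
$J = 70$ ($J = - 2 \left(-30 - 5\right) = \left(-2\right) \left(-35\right) = 70$)
$I{\left(X \right)} = 1 + \frac{\sqrt{2}}{2}$ ($I{\left(X \right)} = 1 + \frac{\sqrt{1 + 1}}{2} = 1 + \frac{\sqrt{2}}{2}$)
$F = \frac{1}{98} \approx 0.010204$
$\left(5 + 1 \left(-3\right)\right) + I{\left(J \right)} F = \left(5 + 1 \left(-3\right)\right) + \left(1 + \frac{\sqrt{2}}{2}\right) \frac{1}{98} = \left(5 - 3\right) + \left(\frac{1}{98} + \frac{\sqrt{2}}{196}\right) = 2 + \left(\frac{1}{98} + \frac{\sqrt{2}}{196}\right) = \frac{197}{98} + \frac{\sqrt{2}}{196}$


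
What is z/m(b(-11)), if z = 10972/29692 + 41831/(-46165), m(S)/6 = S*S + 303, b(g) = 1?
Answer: -7072343/24040516080 ≈ -0.00029418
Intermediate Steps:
m(S) = 1818 + 6*S² (m(S) = 6*(S*S + 303) = 6*(S² + 303) = 6*(303 + S²) = 1818 + 6*S²)
z = -14144686/26360215 (z = 10972*(1/29692) + 41831*(-1/46165) = 211/571 - 41831/46165 = -14144686/26360215 ≈ -0.53659)
z/m(b(-11)) = -14144686/(26360215*(1818 + 6*1²)) = -14144686/(26360215*(1818 + 6*1)) = -14144686/(26360215*(1818 + 6)) = -14144686/26360215/1824 = -14144686/26360215*1/1824 = -7072343/24040516080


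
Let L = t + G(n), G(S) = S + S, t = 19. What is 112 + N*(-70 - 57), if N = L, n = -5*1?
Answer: -1031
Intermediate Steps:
n = -5
G(S) = 2*S
L = 9 (L = 19 + 2*(-5) = 19 - 10 = 9)
N = 9
112 + N*(-70 - 57) = 112 + 9*(-70 - 57) = 112 + 9*(-127) = 112 - 1143 = -1031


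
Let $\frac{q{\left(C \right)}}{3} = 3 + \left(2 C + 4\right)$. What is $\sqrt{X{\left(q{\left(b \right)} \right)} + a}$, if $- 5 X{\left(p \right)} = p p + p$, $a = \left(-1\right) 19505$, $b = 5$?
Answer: $\frac{i \sqrt{500885}}{5} \approx 141.55 i$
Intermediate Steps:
$q{\left(C \right)} = 21 + 6 C$ ($q{\left(C \right)} = 3 \left(3 + \left(2 C + 4\right)\right) = 3 \left(3 + \left(4 + 2 C\right)\right) = 3 \left(7 + 2 C\right) = 21 + 6 C$)
$a = -19505$
$X{\left(p \right)} = - \frac{p}{5} - \frac{p^{2}}{5}$ ($X{\left(p \right)} = - \frac{p p + p}{5} = - \frac{p^{2} + p}{5} = - \frac{p + p^{2}}{5} = - \frac{p}{5} - \frac{p^{2}}{5}$)
$\sqrt{X{\left(q{\left(b \right)} \right)} + a} = \sqrt{- \frac{\left(21 + 6 \cdot 5\right) \left(1 + \left(21 + 6 \cdot 5\right)\right)}{5} - 19505} = \sqrt{- \frac{\left(21 + 30\right) \left(1 + \left(21 + 30\right)\right)}{5} - 19505} = \sqrt{\left(- \frac{1}{5}\right) 51 \left(1 + 51\right) - 19505} = \sqrt{\left(- \frac{1}{5}\right) 51 \cdot 52 - 19505} = \sqrt{- \frac{2652}{5} - 19505} = \sqrt{- \frac{100177}{5}} = \frac{i \sqrt{500885}}{5}$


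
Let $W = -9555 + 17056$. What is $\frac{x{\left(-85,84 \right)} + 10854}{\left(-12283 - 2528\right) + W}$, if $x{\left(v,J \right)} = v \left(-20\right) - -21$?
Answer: $- \frac{2515}{1462} \approx -1.7202$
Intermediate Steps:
$x{\left(v,J \right)} = 21 - 20 v$ ($x{\left(v,J \right)} = - 20 v + 21 = 21 - 20 v$)
$W = 7501$
$\frac{x{\left(-85,84 \right)} + 10854}{\left(-12283 - 2528\right) + W} = \frac{\left(21 - -1700\right) + 10854}{\left(-12283 - 2528\right) + 7501} = \frac{\left(21 + 1700\right) + 10854}{\left(-12283 - 2528\right) + 7501} = \frac{1721 + 10854}{-14811 + 7501} = \frac{12575}{-7310} = 12575 \left(- \frac{1}{7310}\right) = - \frac{2515}{1462}$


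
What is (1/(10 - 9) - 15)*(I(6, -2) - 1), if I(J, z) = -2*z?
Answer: -42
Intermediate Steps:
(1/(10 - 9) - 15)*(I(6, -2) - 1) = (1/(10 - 9) - 15)*(-2*(-2) - 1) = (1/1 - 15)*(4 - 1) = (1 - 15)*3 = -14*3 = -42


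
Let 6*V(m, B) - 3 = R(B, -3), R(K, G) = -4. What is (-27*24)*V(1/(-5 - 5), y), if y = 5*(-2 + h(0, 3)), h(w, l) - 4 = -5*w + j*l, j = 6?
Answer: 108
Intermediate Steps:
h(w, l) = 4 - 5*w + 6*l (h(w, l) = 4 + (-5*w + 6*l) = 4 - 5*w + 6*l)
y = 100 (y = 5*(-2 + (4 - 5*0 + 6*3)) = 5*(-2 + (4 + 0 + 18)) = 5*(-2 + 22) = 5*20 = 100)
V(m, B) = -⅙ (V(m, B) = ½ + (⅙)*(-4) = ½ - ⅔ = -⅙)
(-27*24)*V(1/(-5 - 5), y) = -27*24*(-⅙) = -648*(-⅙) = 108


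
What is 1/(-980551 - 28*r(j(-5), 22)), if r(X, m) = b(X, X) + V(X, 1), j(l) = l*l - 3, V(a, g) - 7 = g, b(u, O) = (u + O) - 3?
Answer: -1/981923 ≈ -1.0184e-6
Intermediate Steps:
b(u, O) = -3 + O + u (b(u, O) = (O + u) - 3 = -3 + O + u)
V(a, g) = 7 + g
j(l) = -3 + l**2 (j(l) = l**2 - 3 = -3 + l**2)
r(X, m) = 5 + 2*X (r(X, m) = (-3 + X + X) + (7 + 1) = (-3 + 2*X) + 8 = 5 + 2*X)
1/(-980551 - 28*r(j(-5), 22)) = 1/(-980551 - 28*(5 + 2*(-3 + (-5)**2))) = 1/(-980551 - 28*(5 + 2*(-3 + 25))) = 1/(-980551 - 28*(5 + 2*22)) = 1/(-980551 - 28*(5 + 44)) = 1/(-980551 - 28*49) = 1/(-980551 - 1372) = 1/(-981923) = -1/981923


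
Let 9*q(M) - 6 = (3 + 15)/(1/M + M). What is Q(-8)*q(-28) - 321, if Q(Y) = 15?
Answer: -48995/157 ≈ -312.07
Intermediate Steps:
q(M) = 2/3 + 2/(M + 1/M) (q(M) = 2/3 + ((3 + 15)/(1/M + M))/9 = 2/3 + (18/(M + 1/M))/9 = 2/3 + 2/(M + 1/M))
Q(-8)*q(-28) - 321 = 15*(2*(1 + (-28)**2 + 3*(-28))/(3*(1 + (-28)**2))) - 321 = 15*(2*(1 + 784 - 84)/(3*(1 + 784))) - 321 = 15*((2/3)*701/785) - 321 = 15*((2/3)*(1/785)*701) - 321 = 15*(1402/2355) - 321 = 1402/157 - 321 = -48995/157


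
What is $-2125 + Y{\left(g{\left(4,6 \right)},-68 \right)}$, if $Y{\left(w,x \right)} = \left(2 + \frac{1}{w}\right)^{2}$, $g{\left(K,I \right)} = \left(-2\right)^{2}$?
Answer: $- \frac{33919}{16} \approx -2119.9$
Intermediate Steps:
$g{\left(K,I \right)} = 4$
$-2125 + Y{\left(g{\left(4,6 \right)},-68 \right)} = -2125 + \frac{\left(1 + 2 \cdot 4\right)^{2}}{16} = -2125 + \frac{\left(1 + 8\right)^{2}}{16} = -2125 + \frac{9^{2}}{16} = -2125 + \frac{1}{16} \cdot 81 = -2125 + \frac{81}{16} = - \frac{33919}{16}$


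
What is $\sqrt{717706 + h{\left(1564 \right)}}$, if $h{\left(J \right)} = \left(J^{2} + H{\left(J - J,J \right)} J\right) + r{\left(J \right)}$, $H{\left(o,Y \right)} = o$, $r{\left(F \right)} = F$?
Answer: $\sqrt{3165366} \approx 1779.1$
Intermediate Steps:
$h{\left(J \right)} = J + J^{2}$ ($h{\left(J \right)} = \left(J^{2} + \left(J - J\right) J\right) + J = \left(J^{2} + 0 J\right) + J = \left(J^{2} + 0\right) + J = J^{2} + J = J + J^{2}$)
$\sqrt{717706 + h{\left(1564 \right)}} = \sqrt{717706 + 1564 \left(1 + 1564\right)} = \sqrt{717706 + 1564 \cdot 1565} = \sqrt{717706 + 2447660} = \sqrt{3165366}$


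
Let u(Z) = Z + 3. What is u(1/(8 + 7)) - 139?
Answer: -2039/15 ≈ -135.93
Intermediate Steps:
u(Z) = 3 + Z
u(1/(8 + 7)) - 139 = (3 + 1/(8 + 7)) - 139 = (3 + 1/15) - 139 = 46/15 - 139 = -2039/15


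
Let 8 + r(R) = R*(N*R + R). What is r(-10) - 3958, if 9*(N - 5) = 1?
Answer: -30194/9 ≈ -3354.9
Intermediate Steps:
N = 46/9 (N = 5 + (1/9)*1 = 5 + 1/9 = 46/9 ≈ 5.1111)
r(R) = -8 + 55*R**2/9 (r(R) = -8 + R*(46*R/9 + R) = -8 + R*(55*R/9) = -8 + 55*R**2/9)
r(-10) - 3958 = (-8 + (55/9)*(-10)**2) - 3958 = (-8 + (55/9)*100) - 3958 = (-8 + 5500/9) - 3958 = 5428/9 - 3958 = -30194/9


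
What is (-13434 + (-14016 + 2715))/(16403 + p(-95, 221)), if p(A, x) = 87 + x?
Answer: -1455/983 ≈ -1.4802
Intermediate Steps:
(-13434 + (-14016 + 2715))/(16403 + p(-95, 221)) = (-13434 + (-14016 + 2715))/(16403 + (87 + 221)) = (-13434 - 11301)/(16403 + 308) = -24735/16711 = -24735*1/16711 = -1455/983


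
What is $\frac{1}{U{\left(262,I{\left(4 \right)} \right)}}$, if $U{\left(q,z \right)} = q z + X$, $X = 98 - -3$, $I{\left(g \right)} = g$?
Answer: $\frac{1}{1149} \approx 0.00087032$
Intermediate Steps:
$X = 101$ ($X = 98 + 3 = 101$)
$U{\left(q,z \right)} = 101 + q z$ ($U{\left(q,z \right)} = q z + 101 = 101 + q z$)
$\frac{1}{U{\left(262,I{\left(4 \right)} \right)}} = \frac{1}{101 + 262 \cdot 4} = \frac{1}{101 + 1048} = \frac{1}{1149}$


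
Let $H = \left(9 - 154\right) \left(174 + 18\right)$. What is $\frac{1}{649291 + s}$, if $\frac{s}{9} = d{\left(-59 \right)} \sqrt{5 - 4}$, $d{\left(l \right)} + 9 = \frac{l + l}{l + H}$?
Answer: $\frac{27899}{18112310852} \approx 1.5403 \cdot 10^{-6}$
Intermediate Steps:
$H = -27840$ ($H = \left(-145\right) 192 = -27840$)
$d{\left(l \right)} = -9 + \frac{2 l}{-27840 + l}$ ($d{\left(l \right)} = -9 + \frac{l + l}{l - 27840} = -9 + \frac{2 l}{-27840 + l}$)
$s = - \frac{2258757}{27899}$ ($s = 9 \frac{250560 - -413}{-27840 - 59} \sqrt{5 - 4} = 9 \frac{250560 + 413}{-27899} \sqrt{1} = 9 \left(- \frac{1}{27899}\right) 250973 \cdot 1 = 9 \left(\left(- \frac{250973}{27899}\right) 1\right) = 9 \left(- \frac{250973}{27899}\right) = - \frac{2258757}{27899} \approx -80.962$)
$\frac{1}{649291 + s} = \frac{1}{649291 - \frac{2258757}{27899}} = \frac{1}{\frac{18112310852}{27899}} = \frac{27899}{18112310852}$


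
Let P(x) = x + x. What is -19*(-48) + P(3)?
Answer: 918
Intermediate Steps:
P(x) = 2*x
-19*(-48) + P(3) = -19*(-48) + 2*3 = 912 + 6 = 918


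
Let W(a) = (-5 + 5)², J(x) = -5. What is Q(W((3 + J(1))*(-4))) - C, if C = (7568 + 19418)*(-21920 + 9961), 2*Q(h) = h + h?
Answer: 322725574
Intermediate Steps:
W(a) = 0 (W(a) = 0² = 0)
Q(h) = h (Q(h) = (h + h)/2 = (2*h)/2 = h)
C = -322725574 (C = 26986*(-11959) = -322725574)
Q(W((3 + J(1))*(-4))) - C = 0 - 1*(-322725574) = 0 + 322725574 = 322725574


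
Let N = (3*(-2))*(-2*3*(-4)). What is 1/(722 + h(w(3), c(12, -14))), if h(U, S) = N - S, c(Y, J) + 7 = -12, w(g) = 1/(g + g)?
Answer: 1/597 ≈ 0.0016750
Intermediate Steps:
w(g) = 1/(2*g)
c(Y, J) = -19 (c(Y, J) = -7 - 12 = -19)
N = -144 (N = -(-36)*(-4) = -6*24 = -144)
h(U, S) = -144 - S
1/(722 + h(w(3), c(12, -14))) = 1/(722 + (-144 - 1*(-19))) = 1/(722 + (-144 + 19)) = 1/(722 - 125) = 1/597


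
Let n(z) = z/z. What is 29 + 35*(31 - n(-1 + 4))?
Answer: 1079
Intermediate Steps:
n(z) = 1
29 + 35*(31 - n(-1 + 4)) = 29 + 35*(31 - 1*1) = 29 + 35*(31 - 1) = 29 + 35*30 = 29 + 1050 = 1079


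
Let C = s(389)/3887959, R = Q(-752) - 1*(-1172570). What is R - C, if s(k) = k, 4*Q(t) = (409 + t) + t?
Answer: 18231359021859/15551836 ≈ 1.1723e+6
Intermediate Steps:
Q(t) = 409/4 + t/2 (Q(t) = ((409 + t) + t)/4 = (409 + 2*t)/4 = 409/4 + t/2)
R = 4689185/4 (R = (409/4 + (½)*(-752)) - 1*(-1172570) = (409/4 - 376) + 1172570 = -1095/4 + 1172570 = 4689185/4 ≈ 1.1723e+6)
C = 389/3887959 ≈ 0.00010005
R - C = 4689185/4 - 1*389/3887959 = 4689185/4 - 389/3887959 = 18231359021859/15551836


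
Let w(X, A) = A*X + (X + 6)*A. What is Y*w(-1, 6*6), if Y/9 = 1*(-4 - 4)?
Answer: -10368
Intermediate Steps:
w(X, A) = A*X + A*(6 + X) (w(X, A) = A*X + (6 + X)*A = A*X + A*(6 + X))
Y = -72 (Y = 9*(1*(-4 - 4)) = 9*(1*(-8)) = 9*(-8) = -72)
Y*w(-1, 6*6) = -144*6*6*(3 - 1) = -144*36*2 = -72*144 = -10368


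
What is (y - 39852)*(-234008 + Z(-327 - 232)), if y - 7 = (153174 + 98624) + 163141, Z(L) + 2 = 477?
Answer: -87596827102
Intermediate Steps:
Z(L) = 475 (Z(L) = -2 + 477 = 475)
y = 414946 (y = 7 + ((153174 + 98624) + 163141) = 7 + (251798 + 163141) = 7 + 414939 = 414946)
(y - 39852)*(-234008 + Z(-327 - 232)) = (414946 - 39852)*(-234008 + 475) = 375094*(-233533) = -87596827102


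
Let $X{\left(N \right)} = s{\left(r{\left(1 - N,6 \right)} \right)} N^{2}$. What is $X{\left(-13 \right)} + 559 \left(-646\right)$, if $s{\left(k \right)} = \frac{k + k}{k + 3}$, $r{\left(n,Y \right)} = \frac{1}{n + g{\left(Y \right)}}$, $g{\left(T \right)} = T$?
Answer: $- \frac{22027616}{61} \approx -3.6111 \cdot 10^{5}$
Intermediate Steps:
$r{\left(n,Y \right)} = \frac{1}{Y + n}$ ($r{\left(n,Y \right)} = \frac{1}{n + Y} = \frac{1}{Y + n}$)
$s{\left(k \right)} = \frac{2 k}{3 + k}$
$X{\left(N \right)} = \frac{2 N^{2}}{\left(3 + \frac{1}{7 - N}\right) \left(7 - N\right)}$ ($X{\left(N \right)} = \frac{2}{\left(6 - \left(-1 + N\right)\right) \left(3 + \frac{1}{6 - \left(-1 + N\right)}\right)} N^{2} = \frac{2}{\left(7 - N\right) \left(3 + \frac{1}{7 - N}\right)} N^{2} = \frac{2}{\left(3 + \frac{1}{7 - N}\right) \left(7 - N\right)} N^{2} = \frac{2 N^{2}}{\left(3 + \frac{1}{7 - N}\right) \left(7 - N\right)}$)
$X{\left(-13 \right)} + 559 \left(-646\right) = - \frac{2 \left(-13\right)^{2}}{-22 + 3 \left(-13\right)} + 559 \left(-646\right) = \left(-2\right) 169 \frac{1}{-22 - 39} - 361114 = \left(-2\right) 169 \frac{1}{-61} - 361114 = \left(-2\right) 169 \left(- \frac{1}{61}\right) - 361114 = \frac{338}{61} - 361114 = - \frac{22027616}{61}$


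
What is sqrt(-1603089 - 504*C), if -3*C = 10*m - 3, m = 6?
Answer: 9*I*sqrt(19673) ≈ 1262.3*I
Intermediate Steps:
C = -19 (C = -(10*6 - 3)/3 = -(60 - 3)/3 = -1/3*57 = -19)
sqrt(-1603089 - 504*C) = sqrt(-1603089 - 504*(-19)) = sqrt(-1603089 + 9576) = sqrt(-1593513) = 9*I*sqrt(19673)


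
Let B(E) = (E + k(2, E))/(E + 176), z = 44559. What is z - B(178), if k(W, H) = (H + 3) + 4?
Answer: 5257841/118 ≈ 44558.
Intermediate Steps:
k(W, H) = 7 + H (k(W, H) = (3 + H) + 4 = 7 + H)
B(E) = (7 + 2*E)/(176 + E) (B(E) = (E + (7 + E))/(E + 176) = (7 + 2*E)/(176 + E))
z - B(178) = 44559 - (7 + 2*178)/(176 + 178) = 44559 - (7 + 356)/354 = 44559 - 363/354 = 44559 - 1*121/118 = 44559 - 121/118 = 5257841/118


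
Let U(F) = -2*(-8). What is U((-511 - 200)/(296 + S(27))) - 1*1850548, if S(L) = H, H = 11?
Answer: -1850532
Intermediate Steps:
S(L) = 11
U(F) = 16
U((-511 - 200)/(296 + S(27))) - 1*1850548 = 16 - 1*1850548 = 16 - 1850548 = -1850532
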